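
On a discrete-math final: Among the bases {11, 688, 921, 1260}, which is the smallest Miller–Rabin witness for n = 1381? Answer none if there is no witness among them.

none

n − 1 = 1380 = 2^2 · 345, so s = 2 and d = 345.
Base 11: x_0 = 11^345 mod 1381 = 366. x_0 is neither 1 nor 1380, so continue squaring. x_1 = 366^2 mod 1381 = 1380. x_1 ≡ −1, so 11 is not a witness.
Base 688: x_0 = 688^345 mod 1381 = 1015. x_0 is neither 1 nor 1380, so continue squaring. x_1 = 1015^2 mod 1381 = 1380. x_1 ≡ −1, so 688 is not a witness.
Base 921: x_0 = 921^345 mod 1381 = 1. x_0 = 1, so 921 is not a witness.
Base 1260: x_0 = 1260^345 mod 1381 = 1. x_0 = 1, so 1260 is not a witness.
No listed base is a witness for 1381.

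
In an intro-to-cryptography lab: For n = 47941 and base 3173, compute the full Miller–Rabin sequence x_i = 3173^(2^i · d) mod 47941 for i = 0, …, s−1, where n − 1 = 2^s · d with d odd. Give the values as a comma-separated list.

17413, 33685

n − 1 = 47940 = 2^2 · 11985, so s = 2 and d = 11985.
x_0 = 3173^11985 mod 47941 = 17413.
x_1 = 17413^2 mod 47941 = 33685.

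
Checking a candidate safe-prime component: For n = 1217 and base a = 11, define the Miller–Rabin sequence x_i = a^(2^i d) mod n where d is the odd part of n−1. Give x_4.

1139

n − 1 = 1216 = 2^6 · 19, so s = 6 and d = 19.
x_0 = 11^19 mod 1217 = 268.
x_1 = 268^2 mod 1217 = 21.
x_2 = 21^2 mod 1217 = 441.
x_3 = 441^2 mod 1217 = 978.
x_4 = 978^2 mod 1217 = 1139.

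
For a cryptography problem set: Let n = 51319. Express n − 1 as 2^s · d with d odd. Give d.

Halving: 51318 → 25659; 25659 is odd.
So 51318 = 2^1 · 25659.

25659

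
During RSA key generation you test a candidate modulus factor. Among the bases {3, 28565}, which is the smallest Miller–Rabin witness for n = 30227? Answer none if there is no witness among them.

3

n − 1 = 30226 = 2^1 · 15113, so s = 1 and d = 15113.
Base 3: x_0 = 3^15113 mod 30227 = 350. x_0 ∉ {1, 30226} and s = 1, so 3 is a Miller–Rabin witness and 30227 is composite.
Base 28565: x_0 = 28565^15113 mod 30227 = 18837. x_0 ∉ {1, 30226} and s = 1, so 28565 is a Miller–Rabin witness and 30227 is composite.
The smallest witness among the given bases is 3.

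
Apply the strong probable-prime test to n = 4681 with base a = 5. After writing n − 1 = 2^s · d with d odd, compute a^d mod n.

n − 1 = 4680 = 2^3 · 585, so s = 3 and d = 585.
5^585 mod 4681 = 1272.

1272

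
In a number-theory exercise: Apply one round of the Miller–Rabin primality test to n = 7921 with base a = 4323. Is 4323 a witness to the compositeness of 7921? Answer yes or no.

no

n − 1 = 7920 = 2^4 · 495, so s = 4 and d = 495.
x_0 = 4323^495 mod 7921 = 6776.
x_0 is neither 1 nor 7920, so continue squaring.
x_1 = 6776^2 mod 7921 = 4060.
x_2 = 4060^2 mod 7921 = 7920.
x_2 ≡ −1, so 4323 is not a witness.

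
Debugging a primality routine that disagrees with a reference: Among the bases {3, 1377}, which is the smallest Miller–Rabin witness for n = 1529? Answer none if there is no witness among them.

3

n − 1 = 1528 = 2^3 · 191, so s = 3 and d = 191.
Base 3: x_0 = 3^191 mod 1529 = 531. x_0 is neither 1 nor 1528, so continue squaring. x_1 = 531^2 mod 1529 = 625. x_2 = 625^2 mod 1529 = 730. Reached i = s−1 = 2 without hitting −1: 3 is a Miller–Rabin witness and 1529 is composite.
Base 1377: x_0 = 1377^191 mod 1529 = 519. x_0 is neither 1 nor 1528, so continue squaring. x_1 = 519^2 mod 1529 = 257. x_2 = 257^2 mod 1529 = 302. Reached i = s−1 = 2 without hitting −1: 1377 is a Miller–Rabin witness and 1529 is composite.
The smallest witness among the given bases is 3.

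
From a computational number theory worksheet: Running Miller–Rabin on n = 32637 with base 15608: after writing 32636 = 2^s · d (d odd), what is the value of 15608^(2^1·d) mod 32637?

n − 1 = 32636 = 2^2 · 8159, so s = 2 and d = 8159.
x_0 = 15608^8159 mod 32637 = 7094.
x_1 = 7094^2 mod 32637 = 31219.

31219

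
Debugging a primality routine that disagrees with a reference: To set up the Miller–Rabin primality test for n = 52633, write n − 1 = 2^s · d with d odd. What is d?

Halving: 52632 → 26316 → 13158 → 6579; 6579 is odd.
So 52632 = 2^3 · 6579.

6579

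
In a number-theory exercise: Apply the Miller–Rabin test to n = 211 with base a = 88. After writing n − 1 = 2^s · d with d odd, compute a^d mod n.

n − 1 = 210 = 2^1 · 105, so s = 1 and d = 105.
88^105 mod 211 = 210.

210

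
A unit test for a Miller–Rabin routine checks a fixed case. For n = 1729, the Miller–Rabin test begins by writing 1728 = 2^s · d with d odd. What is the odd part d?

Halving: 1728 → 864 → 432 → 216 → 108 → 54 → 27; 27 is odd.
So 1728 = 2^6 · 27.

27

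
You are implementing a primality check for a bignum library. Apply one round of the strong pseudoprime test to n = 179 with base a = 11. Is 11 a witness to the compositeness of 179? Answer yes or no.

no

n − 1 = 178 = 2^1 · 89, so s = 1 and d = 89.
x_0 = 11^89 mod 179 = 178.
x_0 = 178 ≡ −1, so 11 is not a witness.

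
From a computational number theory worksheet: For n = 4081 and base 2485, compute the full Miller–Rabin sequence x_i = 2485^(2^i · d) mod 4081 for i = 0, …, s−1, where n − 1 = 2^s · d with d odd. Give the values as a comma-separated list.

n − 1 = 4080 = 2^4 · 255, so s = 4 and d = 255.
x_0 = 2485^255 mod 4081 = 3332.
x_1 = 3332^2 mod 4081 = 1904.
x_2 = 1904^2 mod 4081 = 1288.
x_3 = 1288^2 mod 4081 = 2058.

3332, 1904, 1288, 2058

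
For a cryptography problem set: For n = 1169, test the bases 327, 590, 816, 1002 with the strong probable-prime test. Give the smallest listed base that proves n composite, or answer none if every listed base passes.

n − 1 = 1168 = 2^4 · 73, so s = 4 and d = 73.
Base 327: x_0 = 327^73 mod 1169 = 747. x_0 is neither 1 nor 1168, so continue squaring. x_1 = 747^2 mod 1169 = 396. x_2 = 396^2 mod 1169 = 170. x_3 = 170^2 mod 1169 = 844. Reached i = s−1 = 3 without hitting −1: 327 is a Miller–Rabin witness and 1169 is composite.
Base 590: x_0 = 590^73 mod 1169 = 1010. x_0 is neither 1 nor 1168, so continue squaring. x_1 = 1010^2 mod 1169 = 732. x_2 = 732^2 mod 1169 = 422. x_3 = 422^2 mod 1169 = 396. Reached i = s−1 = 3 without hitting −1: 590 is a Miller–Rabin witness and 1169 is composite.
Base 816: x_0 = 816^73 mod 1169 = 172. x_0 is neither 1 nor 1168, so continue squaring. x_1 = 172^2 mod 1169 = 359. x_2 = 359^2 mod 1169 = 291. x_3 = 291^2 mod 1169 = 513. Reached i = s−1 = 3 without hitting −1: 816 is a Miller–Rabin witness and 1169 is composite.
Base 1002: x_0 = 1002^73 mod 1169 = 1002. x_0 is neither 1 nor 1168, so continue squaring. x_1 = 1002^2 mod 1169 = 1002. x_2 = 1002^2 mod 1169 = 1002. x_3 = 1002^2 mod 1169 = 1002. Reached i = s−1 = 3 without hitting −1: 1002 is a Miller–Rabin witness and 1169 is composite.
The smallest witness among the given bases is 327.

327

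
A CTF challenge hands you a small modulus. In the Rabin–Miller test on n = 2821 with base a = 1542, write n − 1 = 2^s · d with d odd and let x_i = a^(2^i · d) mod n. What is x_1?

1520

n − 1 = 2820 = 2^2 · 705, so s = 2 and d = 705.
x_0 = 1542^705 mod 2821 = 1828.
x_1 = 1828^2 mod 2821 = 1520.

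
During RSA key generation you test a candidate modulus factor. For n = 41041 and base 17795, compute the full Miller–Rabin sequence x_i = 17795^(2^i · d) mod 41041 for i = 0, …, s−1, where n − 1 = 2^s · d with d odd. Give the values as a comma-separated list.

n − 1 = 41040 = 2^4 · 2565, so s = 4 and d = 2565.
x_0 = 17795^2565 mod 41041 = 5741.
x_1 = 5741^2 mod 41041 = 3158.
x_2 = 3158^2 mod 41041 = 1.
x_3 = 1^2 mod 41041 = 1.

5741, 3158, 1, 1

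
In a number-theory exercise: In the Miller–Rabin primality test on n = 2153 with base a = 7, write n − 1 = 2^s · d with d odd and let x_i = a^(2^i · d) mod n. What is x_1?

n − 1 = 2152 = 2^3 · 269, so s = 3 and d = 269.
x_0 = 7^269 mod 2153 = 1.
x_1 = 1^2 mod 2153 = 1.

1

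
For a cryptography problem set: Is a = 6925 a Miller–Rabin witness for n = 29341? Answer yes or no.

yes

n − 1 = 29340 = 2^2 · 7335, so s = 2 and d = 7335.
x_0 = 6925^7335 mod 29341 = 27522.
x_0 is neither 1 nor 29340, so continue squaring.
x_1 = 27522^2 mod 29341 = 22569.
Reached i = s−1 = 1 without hitting −1: 6925 is a Miller–Rabin witness and 29341 is composite.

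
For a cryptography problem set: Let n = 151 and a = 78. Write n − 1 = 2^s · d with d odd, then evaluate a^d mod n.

1

n − 1 = 150 = 2^1 · 75, so s = 1 and d = 75.
78^75 mod 151 = 1.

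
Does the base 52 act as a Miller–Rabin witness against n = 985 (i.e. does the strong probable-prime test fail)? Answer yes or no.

n − 1 = 984 = 2^3 · 123, so s = 3 and d = 123.
x_0 = 52^123 mod 985 = 48.
x_0 is neither 1 nor 984, so continue squaring.
x_1 = 48^2 mod 985 = 334.
x_2 = 334^2 mod 985 = 251.
Reached i = s−1 = 2 without hitting −1: 52 is a Miller–Rabin witness and 985 is composite.

yes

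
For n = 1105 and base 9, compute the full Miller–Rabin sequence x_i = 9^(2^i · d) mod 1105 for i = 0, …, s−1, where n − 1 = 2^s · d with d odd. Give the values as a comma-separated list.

144, 846, 781, 1

n − 1 = 1104 = 2^4 · 69, so s = 4 and d = 69.
x_0 = 9^69 mod 1105 = 144.
x_1 = 144^2 mod 1105 = 846.
x_2 = 846^2 mod 1105 = 781.
x_3 = 781^2 mod 1105 = 1.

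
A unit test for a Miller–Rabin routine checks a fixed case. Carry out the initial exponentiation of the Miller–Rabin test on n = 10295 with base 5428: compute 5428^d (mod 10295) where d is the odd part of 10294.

1947

n − 1 = 10294 = 2^1 · 5147, so s = 1 and d = 5147.
5428^5147 mod 10295 = 1947.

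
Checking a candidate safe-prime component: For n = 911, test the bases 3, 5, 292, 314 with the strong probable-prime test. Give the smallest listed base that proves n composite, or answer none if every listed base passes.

n − 1 = 910 = 2^1 · 455, so s = 1 and d = 455.
Base 3: x_0 = 3^455 mod 911 = 1. x_0 = 1, so 3 is not a witness.
Base 5: x_0 = 5^455 mod 911 = 1. x_0 = 1, so 5 is not a witness.
Base 292: x_0 = 292^455 mod 911 = 1. x_0 = 1, so 292 is not a witness.
Base 314: x_0 = 314^455 mod 911 = 1. x_0 = 1, so 314 is not a witness.
No listed base is a witness for 911.

none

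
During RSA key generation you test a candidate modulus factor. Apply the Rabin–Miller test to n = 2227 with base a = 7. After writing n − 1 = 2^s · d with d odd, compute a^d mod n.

146

n − 1 = 2226 = 2^1 · 1113, so s = 1 and d = 1113.
Repeated squaring mod 2227: 7^1 ≡ 7, 7^2 ≡ 49, 7^4 ≡ 174, 7^8 ≡ 1325, 7^16 ≡ 749, 7^32 ≡ 2024, 7^64 ≡ 1123, 7^128 ≡ 647, 7^256 ≡ 2160, 7^512 ≡ 35, 7^1024 ≡ 1225.
1113 = 1024 + 64 + 16 + 8 + 1, so 7^1113 ≡ 1225·1123·749·1325·7 ≡ 146 (mod 2227).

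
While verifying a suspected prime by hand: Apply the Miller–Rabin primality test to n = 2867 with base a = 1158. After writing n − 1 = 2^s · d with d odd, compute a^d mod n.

1219

n − 1 = 2866 = 2^1 · 1433, so s = 1 and d = 1433.
1158^1433 mod 2867 = 1219.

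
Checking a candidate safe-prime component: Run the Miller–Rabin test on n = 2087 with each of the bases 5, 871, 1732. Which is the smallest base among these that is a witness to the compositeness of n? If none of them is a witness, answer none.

none

n − 1 = 2086 = 2^1 · 1043, so s = 1 and d = 1043.
Base 5: x_0 = 5^1043 mod 2087 = 2086. x_0 = 2086 ≡ −1, so 5 is not a witness.
Base 871: x_0 = 871^1043 mod 2087 = 1. x_0 = 1, so 871 is not a witness.
Base 1732: x_0 = 1732^1043 mod 2087 = 1. x_0 = 1, so 1732 is not a witness.
No listed base is a witness for 2087.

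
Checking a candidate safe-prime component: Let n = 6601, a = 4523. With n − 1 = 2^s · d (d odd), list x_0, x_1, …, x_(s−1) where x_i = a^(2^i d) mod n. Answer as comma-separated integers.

3242, 1772, 4509

n − 1 = 6600 = 2^3 · 825, so s = 3 and d = 825.
x_0 = 4523^825 mod 6601 = 3242.
x_1 = 3242^2 mod 6601 = 1772.
x_2 = 1772^2 mod 6601 = 4509.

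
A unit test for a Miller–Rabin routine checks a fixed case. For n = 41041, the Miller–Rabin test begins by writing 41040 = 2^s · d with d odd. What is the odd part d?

Halving: 41040 → 20520 → 10260 → 5130 → 2565; 2565 is odd.
So 41040 = 2^4 · 2565.

2565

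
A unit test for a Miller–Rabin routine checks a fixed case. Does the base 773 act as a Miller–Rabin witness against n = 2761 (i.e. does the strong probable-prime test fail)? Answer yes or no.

n − 1 = 2760 = 2^3 · 345, so s = 3 and d = 345.
Repeated squaring mod 2761: 773^1 ≡ 773, 773^2 ≡ 1153, 773^4 ≡ 1368, 773^8 ≡ 2227, 773^16 ≡ 773, 773^32 ≡ 1153, 773^64 ≡ 1368, 773^128 ≡ 2227, 773^256 ≡ 773.
345 = 256 + 64 + 16 + 8 + 1, so 773^345 ≡ 773·1368·773·2227·773 ≡ 1 (mod 2761).
x_0 = 773^345 mod 2761 = 1.
x_0 = 1, so 773 is not a witness.

no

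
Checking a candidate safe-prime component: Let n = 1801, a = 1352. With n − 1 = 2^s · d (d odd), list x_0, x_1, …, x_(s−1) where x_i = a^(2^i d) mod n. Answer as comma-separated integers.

977, 1800, 1

n − 1 = 1800 = 2^3 · 225, so s = 3 and d = 225.
x_0 = 1352^225 mod 1801 = 977.
x_1 = 977^2 mod 1801 = 1800.
x_2 = 1800^2 mod 1801 = 1.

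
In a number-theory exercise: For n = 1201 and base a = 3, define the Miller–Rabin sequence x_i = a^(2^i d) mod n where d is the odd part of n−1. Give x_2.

n − 1 = 1200 = 2^4 · 75, so s = 4 and d = 75.
x_0 = 3^75 mod 1201 = 1152.
x_1 = 1152^2 mod 1201 = 1200.
x_2 = 1200^2 mod 1201 = 1.

1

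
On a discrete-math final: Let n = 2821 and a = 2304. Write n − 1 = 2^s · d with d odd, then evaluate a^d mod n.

n − 1 = 2820 = 2^2 · 705, so s = 2 and d = 705.
2304^705 mod 2821 = 1.

1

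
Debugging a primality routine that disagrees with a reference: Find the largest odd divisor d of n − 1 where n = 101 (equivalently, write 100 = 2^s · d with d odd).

25

Halving: 100 → 50 → 25; 25 is odd.
So 100 = 2^2 · 25.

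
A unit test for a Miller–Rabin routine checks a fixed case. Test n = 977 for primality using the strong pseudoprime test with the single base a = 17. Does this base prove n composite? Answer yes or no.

no

n − 1 = 976 = 2^4 · 61, so s = 4 and d = 61.
By repeated squaring, 17^61 ≡ 227 (mod 977).
x_0 = 17^61 mod 977 = 227.
x_0 is neither 1 nor 976, so continue squaring.
x_1 = 227^2 mod 977 = 725.
x_2 = 725^2 mod 977 = 976.
x_2 ≡ −1, so 17 is not a witness.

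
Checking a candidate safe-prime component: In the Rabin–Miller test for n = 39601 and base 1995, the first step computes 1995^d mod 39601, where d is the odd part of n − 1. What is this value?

n − 1 = 39600 = 2^4 · 2475, so s = 4 and d = 2475.
1995^2475 mod 39601 = 24677.

24677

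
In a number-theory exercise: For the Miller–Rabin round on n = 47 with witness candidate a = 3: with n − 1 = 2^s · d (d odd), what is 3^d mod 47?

n − 1 = 46 = 2^1 · 23, so s = 1 and d = 23.
3^23 mod 47 = 1.

1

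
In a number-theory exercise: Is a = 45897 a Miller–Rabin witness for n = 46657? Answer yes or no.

no

n − 1 = 46656 = 2^6 · 729, so s = 6 and d = 729.
x_0 = 45897^729 mod 46657 = 10551.
x_0 is neither 1 nor 46656, so continue squaring.
x_1 = 10551^2 mod 46657 = 46656.
x_1 ≡ −1, so 45897 is not a witness.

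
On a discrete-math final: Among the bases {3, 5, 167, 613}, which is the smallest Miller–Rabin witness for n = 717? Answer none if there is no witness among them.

n − 1 = 716 = 2^2 · 179, so s = 2 and d = 179.
Base 3: x_0 = 3^179 mod 717 = 372. x_0 is neither 1 nor 716, so continue squaring. x_1 = 372^2 mod 717 = 3. Reached i = s−1 = 1 without hitting −1: 3 is a Miller–Rabin witness and 717 is composite.
Base 5: x_0 = 5^179 mod 717 = 509. x_0 is neither 1 nor 716, so continue squaring. x_1 = 509^2 mod 717 = 244. Reached i = s−1 = 1 without hitting −1: 5 is a Miller–Rabin witness and 717 is composite.
Base 167: x_0 = 167^179 mod 717 = 362. x_0 is neither 1 nor 716, so continue squaring. x_1 = 362^2 mod 717 = 550. Reached i = s−1 = 1 without hitting −1: 167 is a Miller–Rabin witness and 717 is composite.
Base 613: x_0 = 613^179 mod 717 = 658. x_0 is neither 1 nor 716, so continue squaring. x_1 = 658^2 mod 717 = 613. Reached i = s−1 = 1 without hitting −1: 613 is a Miller–Rabin witness and 717 is composite.
The smallest witness among the given bases is 3.

3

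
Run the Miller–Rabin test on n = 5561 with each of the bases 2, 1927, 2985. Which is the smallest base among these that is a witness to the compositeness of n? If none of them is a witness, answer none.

2

n − 1 = 5560 = 2^3 · 695, so s = 3 and d = 695.
Base 2: x_0 = 2^695 mod 5561 = 1805. x_0 is neither 1 nor 5560, so continue squaring. x_1 = 1805^2 mod 5561 = 4840. x_2 = 4840^2 mod 5561 = 2668. Reached i = s−1 = 2 without hitting −1: 2 is a Miller–Rabin witness and 5561 is composite.
Base 1927: x_0 = 1927^695 mod 5561 = 2625. x_0 is neither 1 nor 5560, so continue squaring. x_1 = 2625^2 mod 5561 = 546. x_2 = 546^2 mod 5561 = 3383. Reached i = s−1 = 2 without hitting −1: 1927 is a Miller–Rabin witness and 5561 is composite.
Base 2985: x_0 = 2985^695 mod 5561 = 3781. x_0 is neither 1 nor 5560, so continue squaring. x_1 = 3781^2 mod 5561 = 4191. x_2 = 4191^2 mod 5561 = 2843. Reached i = s−1 = 2 without hitting −1: 2985 is a Miller–Rabin witness and 5561 is composite.
The smallest witness among the given bases is 2.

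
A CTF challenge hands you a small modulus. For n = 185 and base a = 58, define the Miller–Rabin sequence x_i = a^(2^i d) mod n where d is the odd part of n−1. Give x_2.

71

n − 1 = 184 = 2^3 · 23, so s = 3 and d = 23.
x_0 = 58^23 mod 185 = 152.
x_1 = 152^2 mod 185 = 164.
x_2 = 164^2 mod 185 = 71.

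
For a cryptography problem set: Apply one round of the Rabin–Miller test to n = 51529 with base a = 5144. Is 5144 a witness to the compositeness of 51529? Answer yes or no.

n − 1 = 51528 = 2^3 · 6441, so s = 3 and d = 6441.
x_0 = 5144^6441 mod 51529 = 51528.
x_0 = 51528 ≡ −1, so 5144 is not a witness.

no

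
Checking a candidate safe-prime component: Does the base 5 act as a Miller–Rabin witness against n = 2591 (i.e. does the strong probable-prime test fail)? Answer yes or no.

n − 1 = 2590 = 2^1 · 1295, so s = 1 and d = 1295.
Repeated squaring mod 2591: 5^1 ≡ 5, 5^2 ≡ 25, 5^4 ≡ 625, 5^8 ≡ 1975, 5^16 ≡ 1170, 5^32 ≡ 852, 5^64 ≡ 424, 5^128 ≡ 997, 5^256 ≡ 1656, 5^512 ≡ 1058, 5^1024 ≡ 52.
1295 = 1024 + 256 + 8 + 4 + 2 + 1, so 5^1295 ≡ 52·1656·1975·625·25·5 ≡ 1 (mod 2591).
x_0 = 5^1295 mod 2591 = 1.
x_0 = 1, so 5 is not a witness.

no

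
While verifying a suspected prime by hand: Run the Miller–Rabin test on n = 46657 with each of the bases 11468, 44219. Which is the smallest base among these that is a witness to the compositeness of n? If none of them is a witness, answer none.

44219

n − 1 = 46656 = 2^6 · 729, so s = 6 and d = 729.
Base 11468: x_0 = 11468^729 mod 46657 = 41150. x_0 is neither 1 nor 46656, so continue squaring. x_1 = 41150^2 mod 46657 = 46656. x_1 ≡ −1, so 11468 is not a witness.
Base 44219: x_0 = 44219^729 mod 46657 = 369. x_0 is neither 1 nor 46656, so continue squaring. x_1 = 369^2 mod 46657 = 42847. x_2 = 42847^2 mod 46657 = 5773. x_3 = 5773^2 mod 46657 = 14431. x_4 = 14431^2 mod 46657 = 23570. x_5 = 23570^2 mod 46657 = 1. x_5 = 1 but x_4 ≠ ±1, a nontrivial square root of 1 — 44219 is a witness and 46657 is composite.
The smallest witness among the given bases is 44219.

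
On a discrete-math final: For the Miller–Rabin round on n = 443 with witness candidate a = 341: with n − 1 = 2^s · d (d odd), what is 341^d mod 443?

n − 1 = 442 = 2^1 · 221, so s = 1 and d = 221.
341^221 mod 443 = 1.

1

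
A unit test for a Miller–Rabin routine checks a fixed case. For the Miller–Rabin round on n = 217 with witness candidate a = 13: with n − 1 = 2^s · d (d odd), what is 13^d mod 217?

n − 1 = 216 = 2^3 · 27, so s = 3 and d = 27.
13^27 mod 217 = 209.

209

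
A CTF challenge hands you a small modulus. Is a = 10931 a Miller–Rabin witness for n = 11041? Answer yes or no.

n − 1 = 11040 = 2^5 · 345, so s = 5 and d = 345.
x_0 = 10931^345 mod 11041 = 9212.
x_0 is neither 1 nor 11040, so continue squaring.
x_1 = 9212^2 mod 11041 = 10859.
x_2 = 10859^2 mod 11041 = 1.
x_2 = 1 but x_1 ≠ ±1, a nontrivial square root of 1 — 10931 is a witness and 11041 is composite.

yes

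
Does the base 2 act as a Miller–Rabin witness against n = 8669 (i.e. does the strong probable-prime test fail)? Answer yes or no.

no

n − 1 = 8668 = 2^2 · 2167, so s = 2 and d = 2167.
x_0 = 2^2167 mod 8669 = 4793.
x_0 is neither 1 nor 8668, so continue squaring.
x_1 = 4793^2 mod 8669 = 8668.
x_1 ≡ −1, so 2 is not a witness.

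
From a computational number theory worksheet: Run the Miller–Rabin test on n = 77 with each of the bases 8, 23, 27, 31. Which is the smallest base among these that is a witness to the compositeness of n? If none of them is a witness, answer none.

n − 1 = 76 = 2^2 · 19, so s = 2 and d = 19.
Base 8: x_0 = 8^19 mod 77 = 29. x_0 is neither 1 nor 76, so continue squaring. x_1 = 29^2 mod 77 = 71. Reached i = s−1 = 1 without hitting −1: 8 is a Miller–Rabin witness and 77 is composite.
Base 23: x_0 = 23^19 mod 77 = 23. x_0 is neither 1 nor 76, so continue squaring. x_1 = 23^2 mod 77 = 67. Reached i = s−1 = 1 without hitting −1: 23 is a Miller–Rabin witness and 77 is composite.
Base 27: x_0 = 27^19 mod 77 = 20. x_0 is neither 1 nor 76, so continue squaring. x_1 = 20^2 mod 77 = 15. Reached i = s−1 = 1 without hitting −1: 27 is a Miller–Rabin witness and 77 is composite.
Base 31: x_0 = 31^19 mod 77 = 38. x_0 is neither 1 nor 76, so continue squaring. x_1 = 38^2 mod 77 = 58. Reached i = s−1 = 1 without hitting −1: 31 is a Miller–Rabin witness and 77 is composite.
The smallest witness among the given bases is 8.

8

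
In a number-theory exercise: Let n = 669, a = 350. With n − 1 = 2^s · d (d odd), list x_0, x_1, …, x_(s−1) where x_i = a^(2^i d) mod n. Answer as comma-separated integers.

389, 127

n − 1 = 668 = 2^2 · 167, so s = 2 and d = 167.
x_0 = 350^167 mod 669 = 389.
x_1 = 389^2 mod 669 = 127.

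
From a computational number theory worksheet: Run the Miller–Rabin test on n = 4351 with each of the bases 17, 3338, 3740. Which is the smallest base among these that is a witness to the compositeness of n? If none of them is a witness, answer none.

17

n − 1 = 4350 = 2^1 · 2175, so s = 1 and d = 2175.
Base 17: x_0 = 17^2175 mod 4351 = 2306. x_0 ∉ {1, 4350} and s = 1, so 17 is a Miller–Rabin witness and 4351 is composite.
Base 3338: x_0 = 3338^2175 mod 4351 = 2307. x_0 ∉ {1, 4350} and s = 1, so 3338 is a Miller–Rabin witness and 4351 is composite.
Base 3740: x_0 = 3740^2175 mod 4351 = 3560. x_0 ∉ {1, 4350} and s = 1, so 3740 is a Miller–Rabin witness and 4351 is composite.
The smallest witness among the given bases is 17.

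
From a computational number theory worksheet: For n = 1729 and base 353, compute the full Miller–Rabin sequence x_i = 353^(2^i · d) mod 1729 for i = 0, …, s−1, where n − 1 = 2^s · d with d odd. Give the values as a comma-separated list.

n − 1 = 1728 = 2^6 · 27, so s = 6 and d = 27.
x_0 = 353^27 mod 1729 = 1217.
x_1 = 1217^2 mod 1729 = 1065.
x_2 = 1065^2 mod 1729 = 1.
x_3 = 1^2 mod 1729 = 1.
x_4 = 1^2 mod 1729 = 1.
x_5 = 1^2 mod 1729 = 1.

1217, 1065, 1, 1, 1, 1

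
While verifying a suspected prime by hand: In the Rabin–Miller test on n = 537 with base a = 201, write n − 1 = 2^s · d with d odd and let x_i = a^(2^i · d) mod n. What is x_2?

201

n − 1 = 536 = 2^3 · 67, so s = 3 and d = 67.
x_0 = 201^67 mod 537 = 195.
x_1 = 195^2 mod 537 = 435.
x_2 = 435^2 mod 537 = 201.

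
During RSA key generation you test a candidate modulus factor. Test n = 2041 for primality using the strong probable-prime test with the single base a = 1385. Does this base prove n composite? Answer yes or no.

n − 1 = 2040 = 2^3 · 255, so s = 3 and d = 255.
Repeated squaring mod 2041: 1385^1 ≡ 1385, 1385^2 ≡ 1726, 1385^4 ≡ 1257, 1385^8 ≡ 315, 1385^16 ≡ 1257, 1385^32 ≡ 315, 1385^64 ≡ 1257, 1385^128 ≡ 315.
255 = 128 + 64 + 32 + 16 + 8 + 4 + 2 + 1, so 1385^255 ≡ 315·1257·315·1257·315·1257·1726·1385 ≡ 499 (mod 2041).
x_0 = 1385^255 mod 2041 = 499.
x_0 is neither 1 nor 2040, so continue squaring.
x_1 = 499^2 mod 2041 = 2040.
x_1 ≡ −1, so 1385 is not a witness.

no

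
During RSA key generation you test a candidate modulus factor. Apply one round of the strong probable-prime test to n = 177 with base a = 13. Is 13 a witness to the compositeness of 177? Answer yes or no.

yes

n − 1 = 176 = 2^4 · 11, so s = 4 and d = 11.
x_0 = 13^11 mod 177 = 55.
x_0 is neither 1 nor 176, so continue squaring.
x_1 = 55^2 mod 177 = 16.
x_2 = 16^2 mod 177 = 79.
x_3 = 79^2 mod 177 = 46.
Reached i = s−1 = 3 without hitting −1: 13 is a Miller–Rabin witness and 177 is composite.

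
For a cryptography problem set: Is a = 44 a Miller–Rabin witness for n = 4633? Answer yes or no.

no

n − 1 = 4632 = 2^3 · 579, so s = 3 and d = 579.
x_0 = 44^579 mod 4633 = 1790.
x_0 is neither 1 nor 4632, so continue squaring.
x_1 = 1790^2 mod 4633 = 2697.
x_2 = 2697^2 mod 4633 = 4632.
x_2 ≡ −1, so 44 is not a witness.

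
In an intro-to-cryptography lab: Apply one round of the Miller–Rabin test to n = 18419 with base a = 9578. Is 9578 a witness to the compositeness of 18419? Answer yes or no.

n − 1 = 18418 = 2^1 · 9209, so s = 1 and d = 9209.
x_0 = 9578^9209 mod 18419 = 16917.
x_0 ∉ {1, 18418} and s = 1, so 9578 is a Miller–Rabin witness and 18419 is composite.

yes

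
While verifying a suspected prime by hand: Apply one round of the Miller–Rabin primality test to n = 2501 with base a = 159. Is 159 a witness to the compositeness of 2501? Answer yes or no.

no

n − 1 = 2500 = 2^2 · 625, so s = 2 and d = 625.
Repeated squaring mod 2501: 159^1 ≡ 159, 159^2 ≡ 271, 159^4 ≡ 912, 159^8 ≡ 1412, 159^16 ≡ 447, 159^32 ≡ 2230, 159^64 ≡ 912, 159^128 ≡ 1412, 159^256 ≡ 447, 159^512 ≡ 2230.
625 = 512 + 64 + 32 + 16 + 1, so 159^625 ≡ 2230·912·2230·447·159 ≡ 2451 (mod 2501).
x_0 = 159^625 mod 2501 = 2451.
x_0 is neither 1 nor 2500, so continue squaring.
x_1 = 2451^2 mod 2501 = 2500.
x_1 ≡ −1, so 159 is not a witness.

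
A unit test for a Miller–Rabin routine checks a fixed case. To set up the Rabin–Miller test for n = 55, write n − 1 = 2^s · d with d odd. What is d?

Halving: 54 → 27; 27 is odd.
So 54 = 2^1 · 27.

27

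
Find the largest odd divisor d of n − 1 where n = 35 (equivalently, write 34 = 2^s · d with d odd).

Halving: 34 → 17; 17 is odd.
So 34 = 2^1 · 17.

17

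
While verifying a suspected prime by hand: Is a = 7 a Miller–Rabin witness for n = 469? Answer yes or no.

yes

n − 1 = 468 = 2^2 · 117, so s = 2 and d = 117.
x_0 = 7^117 mod 469 = 161.
x_0 is neither 1 nor 468, so continue squaring.
x_1 = 161^2 mod 469 = 126.
Reached i = s−1 = 1 without hitting −1: 7 is a Miller–Rabin witness and 469 is composite.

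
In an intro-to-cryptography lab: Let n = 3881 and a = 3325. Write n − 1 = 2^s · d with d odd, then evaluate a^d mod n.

977

n − 1 = 3880 = 2^3 · 485, so s = 3 and d = 485.
By repeated squaring, 3325^485 ≡ 977 (mod 3881).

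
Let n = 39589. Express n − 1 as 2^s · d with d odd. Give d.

Halving: 39588 → 19794 → 9897; 9897 is odd.
So 39588 = 2^2 · 9897.

9897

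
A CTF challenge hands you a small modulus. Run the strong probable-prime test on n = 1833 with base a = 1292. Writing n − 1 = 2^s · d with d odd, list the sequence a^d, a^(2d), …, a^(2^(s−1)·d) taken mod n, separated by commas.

1643, 1273, 157

n − 1 = 1832 = 2^3 · 229, so s = 3 and d = 229.
x_0 = 1292^229 mod 1833 = 1643.
x_1 = 1643^2 mod 1833 = 1273.
x_2 = 1273^2 mod 1833 = 157.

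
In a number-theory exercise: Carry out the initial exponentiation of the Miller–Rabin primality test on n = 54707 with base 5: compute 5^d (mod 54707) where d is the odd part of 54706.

1399

n − 1 = 54706 = 2^1 · 27353, so s = 1 and d = 27353.
Repeated squaring mod 54707: 5^1 ≡ 5, 5^2 ≡ 25, 5^4 ≡ 625, 5^8 ≡ 7676, 5^16 ≡ 1537, 5^32 ≡ 9968, 5^64 ≡ 13112, 5^128 ≡ 35150, 5^256 ≡ 19612, 5^512 ≡ 40334, 5^1024 ≡ 9497, 5^2048 ≡ 35873, 5^4096 ≡ 54075, 5^8192 ≡ 16475, 5^16384 ≡ 24198.
27353 = 16384 + 8192 + 2048 + 512 + 128 + 64 + 16 + 8 + 1, so 5^27353 ≡ 24198·16475·35873·40334·35150·13112·1537·7676·5 ≡ 1399 (mod 54707).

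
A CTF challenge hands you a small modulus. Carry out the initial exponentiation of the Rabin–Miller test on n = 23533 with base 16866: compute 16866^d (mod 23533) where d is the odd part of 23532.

n − 1 = 23532 = 2^2 · 5883, so s = 2 and d = 5883.
Repeated squaring mod 23533: 16866^1 ≡ 16866, 16866^2 ≡ 18585, 16866^4 ≡ 8384, 16866^8 ≡ 21918, 16866^16 ≡ 19595, 16866^32 ≡ 23130, 16866^64 ≡ 21211, 16866^128 ≡ 2627, 16866^256 ≡ 5960, 16866^512 ≡ 10303, 16866^1024 ≡ 17979, 16866^2048 ≡ 18686, 16866^4096 ≡ 7475.
5883 = 4096 + 1024 + 512 + 128 + 64 + 32 + 16 + 8 + 2 + 1, so 16866^5883 ≡ 7475·17979·10303·2627·21211·23130·19595·21918·18585·16866 ≡ 17472 (mod 23533).

17472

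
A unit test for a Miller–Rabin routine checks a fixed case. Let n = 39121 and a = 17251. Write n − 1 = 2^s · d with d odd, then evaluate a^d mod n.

18866

n − 1 = 39120 = 2^4 · 2445, so s = 4 and d = 2445.
17251^2445 mod 39121 = 18866.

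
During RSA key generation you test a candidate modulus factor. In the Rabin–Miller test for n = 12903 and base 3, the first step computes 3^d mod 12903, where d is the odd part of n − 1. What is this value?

7626

n − 1 = 12902 = 2^1 · 6451, so s = 1 and d = 6451.
Repeated squaring mod 12903: 3^1 ≡ 3, 3^2 ≡ 9, 3^4 ≡ 81, 3^8 ≡ 6561, 3^16 ≡ 2313, 3^32 ≡ 8127, 3^64 ≡ 10575, 3^128 ≡ 324, 3^256 ≡ 1752, 3^512 ≡ 11493, 3^1024 ≡ 1038, 3^2048 ≡ 6495, 3^4096 ≡ 5118.
6451 = 4096 + 2048 + 256 + 32 + 16 + 2 + 1, so 3^6451 ≡ 5118·6495·1752·8127·2313·9·3 ≡ 7626 (mod 12903).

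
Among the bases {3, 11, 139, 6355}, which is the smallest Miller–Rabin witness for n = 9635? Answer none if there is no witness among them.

3

n − 1 = 9634 = 2^1 · 4817, so s = 1 and d = 4817.
Base 3: x_0 = 3^4817 mod 9635 = 6973. x_0 ∉ {1, 9634} and s = 1, so 3 is a Miller–Rabin witness and 9635 is composite.
Base 11: x_0 = 11^4817 mod 9635 = 1791. x_0 ∉ {1, 9634} and s = 1, so 11 is a Miller–Rabin witness and 9635 is composite.
Base 139: x_0 = 139^4817 mod 9635 = 3864. x_0 ∉ {1, 9634} and s = 1, so 139 is a Miller–Rabin witness and 9635 is composite.
Base 6355: x_0 = 6355^4817 mod 9635 = 8815. x_0 ∉ {1, 9634} and s = 1, so 6355 is a Miller–Rabin witness and 9635 is composite.
The smallest witness among the given bases is 3.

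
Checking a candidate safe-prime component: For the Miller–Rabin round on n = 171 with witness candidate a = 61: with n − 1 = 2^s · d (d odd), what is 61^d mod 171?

142

n − 1 = 170 = 2^1 · 85, so s = 1 and d = 85.
61^85 mod 171 = 142.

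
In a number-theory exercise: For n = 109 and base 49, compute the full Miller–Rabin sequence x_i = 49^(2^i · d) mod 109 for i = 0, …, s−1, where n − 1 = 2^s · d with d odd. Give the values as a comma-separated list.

n − 1 = 108 = 2^2 · 27, so s = 2 and d = 27.
x_0 = 49^27 mod 109 = 1.
x_1 = 1^2 mod 109 = 1.

1, 1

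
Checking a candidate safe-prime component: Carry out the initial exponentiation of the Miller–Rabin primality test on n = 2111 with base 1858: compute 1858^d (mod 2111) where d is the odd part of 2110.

1

n − 1 = 2110 = 2^1 · 1055, so s = 1 and d = 1055.
1858^1055 mod 2111 = 1.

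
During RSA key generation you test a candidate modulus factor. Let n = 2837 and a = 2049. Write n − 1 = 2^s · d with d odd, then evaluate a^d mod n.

n − 1 = 2836 = 2^2 · 709, so s = 2 and d = 709.
2049^709 mod 2837 = 416.

416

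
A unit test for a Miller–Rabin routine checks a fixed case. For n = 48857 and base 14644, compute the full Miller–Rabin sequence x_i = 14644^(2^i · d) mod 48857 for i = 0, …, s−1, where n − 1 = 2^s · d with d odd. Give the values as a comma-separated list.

39712, 36698, 48856

n − 1 = 48856 = 2^3 · 6107, so s = 3 and d = 6107.
x_0 = 14644^6107 mod 48857 = 39712.
x_1 = 39712^2 mod 48857 = 36698.
x_2 = 36698^2 mod 48857 = 48856.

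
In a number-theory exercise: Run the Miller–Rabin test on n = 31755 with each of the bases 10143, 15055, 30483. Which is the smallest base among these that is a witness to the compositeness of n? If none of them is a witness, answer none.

n − 1 = 31754 = 2^1 · 15877, so s = 1 and d = 15877.
Base 10143: x_0 = 10143^15877 mod 31755 = 10143. x_0 ∉ {1, 31754} and s = 1, so 10143 is a Miller–Rabin witness and 31755 is composite.
Base 15055: x_0 = 15055^15877 mod 31755 = 9400. x_0 ∉ {1, 31754} and s = 1, so 15055 is a Miller–Rabin witness and 31755 is composite.
Base 30483: x_0 = 30483^15877 mod 31755 = 10908. x_0 ∉ {1, 31754} and s = 1, so 30483 is a Miller–Rabin witness and 31755 is composite.
The smallest witness among the given bases is 10143.

10143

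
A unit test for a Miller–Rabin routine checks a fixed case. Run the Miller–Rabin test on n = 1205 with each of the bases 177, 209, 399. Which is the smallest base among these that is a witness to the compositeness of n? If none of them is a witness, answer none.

209

n − 1 = 1204 = 2^2 · 301, so s = 2 and d = 301.
Base 177: x_0 = 177^301 mod 1205 = 177. x_0 is neither 1 nor 1204, so continue squaring. x_1 = 177^2 mod 1205 = 1204. x_1 ≡ −1, so 177 is not a witness.
Base 209: x_0 = 209^301 mod 1205 = 514. x_0 is neither 1 nor 1204, so continue squaring. x_1 = 514^2 mod 1205 = 301. Reached i = s−1 = 1 without hitting −1: 209 is a Miller–Rabin witness and 1205 is composite.
Base 399: x_0 = 399^301 mod 1205 = 399. x_0 is neither 1 nor 1204, so continue squaring. x_1 = 399^2 mod 1205 = 141. Reached i = s−1 = 1 without hitting −1: 399 is a Miller–Rabin witness and 1205 is composite.
The smallest witness among the given bases is 209.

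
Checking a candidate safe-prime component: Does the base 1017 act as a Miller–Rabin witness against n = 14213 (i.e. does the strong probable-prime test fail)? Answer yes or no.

n − 1 = 14212 = 2^2 · 3553, so s = 2 and d = 3553.
x_0 = 1017^3553 mod 14213 = 2492.
x_0 is neither 1 nor 14212, so continue squaring.
x_1 = 2492^2 mod 14213 = 13196.
Reached i = s−1 = 1 without hitting −1: 1017 is a Miller–Rabin witness and 14213 is composite.

yes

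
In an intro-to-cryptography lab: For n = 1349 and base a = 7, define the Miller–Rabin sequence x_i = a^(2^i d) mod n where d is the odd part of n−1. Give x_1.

1018

n − 1 = 1348 = 2^2 · 337, so s = 2 and d = 337.
x_0 = 7^337 mod 1349 = 672.
x_1 = 672^2 mod 1349 = 1018.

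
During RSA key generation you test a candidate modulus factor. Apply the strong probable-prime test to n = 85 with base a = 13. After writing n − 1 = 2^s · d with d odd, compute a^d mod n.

n − 1 = 84 = 2^2 · 21, so s = 2 and d = 21.
By repeated squaring, 13^21 ≡ 13 (mod 85).

13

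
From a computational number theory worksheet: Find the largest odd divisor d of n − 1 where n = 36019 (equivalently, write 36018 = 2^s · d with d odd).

Halving: 36018 → 18009; 18009 is odd.
So 36018 = 2^1 · 18009.

18009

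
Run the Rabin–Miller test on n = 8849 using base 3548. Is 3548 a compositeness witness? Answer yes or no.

n − 1 = 8848 = 2^4 · 553, so s = 4 and d = 553.
x_0 = 3548^553 mod 8849 = 2672.
x_0 is neither 1 nor 8848, so continue squaring.
x_1 = 2672^2 mod 8849 = 7290.
x_2 = 7290^2 mod 8849 = 5855.
x_3 = 5855^2 mod 8849 = 8848.
x_3 ≡ −1, so 3548 is not a witness.

no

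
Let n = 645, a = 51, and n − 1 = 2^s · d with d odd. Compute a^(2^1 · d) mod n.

216

n − 1 = 644 = 2^2 · 161, so s = 2 and d = 161.
By repeated squaring, 51^161 ≡ 171 (mod 645).
x_0 = 171.
x_1 = 171^2 mod 645 = 216.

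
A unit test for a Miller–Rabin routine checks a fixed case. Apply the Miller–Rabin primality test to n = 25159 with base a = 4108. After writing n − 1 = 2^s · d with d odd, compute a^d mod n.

n − 1 = 25158 = 2^1 · 12579, so s = 1 and d = 12579.
Repeated squaring mod 25159: 4108^1 ≡ 4108, 4108^2 ≡ 19134, 4108^4 ≡ 21347, 4108^8 ≡ 14601, 4108^16 ≡ 16994, 4108^32 ≡ 21034, 4108^64 ≡ 8141, 4108^128 ≡ 7075, 4108^256 ≡ 14374, 4108^512 ≡ 6168, 4108^1024 ≡ 3816, 4108^2048 ≡ 19954, 4108^4096 ≡ 20941, 4108^8192 ≡ 4111.
12579 = 8192 + 4096 + 256 + 32 + 2 + 1, so 4108^12579 ≡ 4111·20941·14374·21034·19134·4108 ≡ 6449 (mod 25159).

6449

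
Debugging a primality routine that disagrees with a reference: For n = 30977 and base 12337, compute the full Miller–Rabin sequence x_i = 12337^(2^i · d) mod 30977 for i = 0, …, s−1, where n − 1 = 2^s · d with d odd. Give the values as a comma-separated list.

n − 1 = 30976 = 2^8 · 121, so s = 8 and d = 121.
x_0 = 12337^121 mod 30977 = 27627.
x_1 = 27627^2 mod 30977 = 8826.
x_2 = 8826^2 mod 30977 = 22098.
x_3 = 22098^2 mod 30977 = 176.
x_4 = 176^2 mod 30977 = 30976.
x_5 = 30976^2 mod 30977 = 1.
x_6 = 1^2 mod 30977 = 1.
x_7 = 1^2 mod 30977 = 1.

27627, 8826, 22098, 176, 30976, 1, 1, 1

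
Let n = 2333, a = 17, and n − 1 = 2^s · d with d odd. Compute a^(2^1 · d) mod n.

n − 1 = 2332 = 2^2 · 583, so s = 2 and d = 583.
x_0 = 17^583 mod 2333 = 2332.
x_1 = 2332^2 mod 2333 = 1.

1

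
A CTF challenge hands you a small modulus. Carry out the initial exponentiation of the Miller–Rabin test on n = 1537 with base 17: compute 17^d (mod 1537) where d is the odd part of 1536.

n − 1 = 1536 = 2^9 · 3, so s = 9 and d = 3.
17^3 mod 1537 = 302.

302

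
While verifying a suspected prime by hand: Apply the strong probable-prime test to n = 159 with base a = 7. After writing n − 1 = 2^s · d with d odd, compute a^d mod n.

7

n − 1 = 158 = 2^1 · 79, so s = 1 and d = 79.
7^79 mod 159 = 7.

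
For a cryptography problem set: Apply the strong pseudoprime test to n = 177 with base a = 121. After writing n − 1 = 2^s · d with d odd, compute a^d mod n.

n − 1 = 176 = 2^4 · 11, so s = 4 and d = 11.
By repeated squaring, 121^11 ≡ 88 (mod 177).

88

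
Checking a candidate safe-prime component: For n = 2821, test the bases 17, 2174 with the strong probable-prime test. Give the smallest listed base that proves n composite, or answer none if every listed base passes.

n − 1 = 2820 = 2^2 · 705, so s = 2 and d = 705.
Base 17: x_0 = 17^705 mod 2821 = 2820. x_0 = 2820 ≡ −1, so 17 is not a witness.
Base 2174: x_0 = 2174^705 mod 2821 = 1. x_0 = 1, so 2174 is not a witness.
No listed base is a witness for 2821.

none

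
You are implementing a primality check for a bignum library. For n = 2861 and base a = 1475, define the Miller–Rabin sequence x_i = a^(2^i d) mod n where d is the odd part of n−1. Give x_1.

n − 1 = 2860 = 2^2 · 715, so s = 2 and d = 715.
Repeated squaring mod 2861: 1475^1 ≡ 1475, 1475^2 ≡ 1265, 1475^4 ≡ 926, 1475^8 ≡ 2037, 1475^16 ≡ 919, 1475^32 ≡ 566, 1475^64 ≡ 2785, 1475^128 ≡ 54, 1475^256 ≡ 55, 1475^512 ≡ 164.
715 = 512 + 128 + 64 + 8 + 2 + 1, so 1475^715 ≡ 164·54·2785·2037·1265·1475 ≡ 1 (mod 2861).
x_0 = 1.
x_1 = 1^2 mod 2861 = 1.

1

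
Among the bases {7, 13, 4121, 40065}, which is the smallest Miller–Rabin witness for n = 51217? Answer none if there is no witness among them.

none

n − 1 = 51216 = 2^4 · 3201, so s = 4 and d = 3201.
Base 7: x_0 = 7^3201 mod 51217 = 50916. x_0 is neither 1 nor 51216, so continue squaring. x_1 = 50916^2 mod 51217 = 39384. x_2 = 39384^2 mod 51217 = 43828. x_3 = 43828^2 mod 51217 = 51216. x_3 ≡ −1, so 7 is not a witness.
Base 13: x_0 = 13^3201 mod 51217 = 7389. x_0 is neither 1 nor 51216, so continue squaring. x_1 = 7389^2 mod 51217 = 51216. x_1 ≡ −1, so 13 is not a witness.
Base 4121: x_0 = 4121^3201 mod 51217 = 23457. x_0 is neither 1 nor 51216, so continue squaring. x_1 = 23457^2 mod 51217 = 6618. x_2 = 6618^2 mod 51217 = 7389. x_3 = 7389^2 mod 51217 = 51216. x_3 ≡ −1, so 4121 is not a witness.
Base 40065: x_0 = 40065^3201 mod 51217 = 6618. x_0 is neither 1 nor 51216, so continue squaring. x_1 = 6618^2 mod 51217 = 7389. x_2 = 7389^2 mod 51217 = 51216. x_2 ≡ −1, so 40065 is not a witness.
No listed base is a witness for 51217.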